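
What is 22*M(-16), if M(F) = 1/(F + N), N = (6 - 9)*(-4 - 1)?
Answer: -22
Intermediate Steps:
N = 15 (N = -3*(-5) = 15)
M(F) = 1/(15 + F) (M(F) = 1/(F + 15) = 1/(15 + F))
22*M(-16) = 22/(15 - 16) = 22/(-1) = 22*(-1) = -22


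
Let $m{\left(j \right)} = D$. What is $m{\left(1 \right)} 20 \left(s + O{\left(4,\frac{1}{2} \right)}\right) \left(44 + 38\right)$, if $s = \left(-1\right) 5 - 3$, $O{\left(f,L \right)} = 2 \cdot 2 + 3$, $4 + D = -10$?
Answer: $22960$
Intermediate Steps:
$D = -14$ ($D = -4 - 10 = -14$)
$O{\left(f,L \right)} = 7$ ($O{\left(f,L \right)} = 4 + 3 = 7$)
$m{\left(j \right)} = -14$
$s = -8$ ($s = -5 - 3 = -8$)
$m{\left(1 \right)} 20 \left(s + O{\left(4,\frac{1}{2} \right)}\right) \left(44 + 38\right) = \left(-14\right) 20 \left(-8 + 7\right) \left(44 + 38\right) = - 280 \left(\left(-1\right) 82\right) = \left(-280\right) \left(-82\right) = 22960$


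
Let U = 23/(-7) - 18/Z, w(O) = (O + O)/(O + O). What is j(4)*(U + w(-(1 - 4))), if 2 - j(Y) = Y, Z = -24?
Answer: 43/14 ≈ 3.0714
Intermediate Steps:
j(Y) = 2 - Y
w(O) = 1 (w(O) = (2*O)/((2*O)) = (2*O)*(1/(2*O)) = 1)
U = -71/28 (U = 23/(-7) - 18/(-24) = 23*(-⅐) - 18*(-1/24) = -23/7 + ¾ = -71/28 ≈ -2.5357)
j(4)*(U + w(-(1 - 4))) = (2 - 1*4)*(-71/28 + 1) = (2 - 4)*(-43/28) = -2*(-43/28) = 43/14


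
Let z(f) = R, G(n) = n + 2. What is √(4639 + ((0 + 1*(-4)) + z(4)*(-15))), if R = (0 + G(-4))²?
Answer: 5*√183 ≈ 67.639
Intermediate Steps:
G(n) = 2 + n
R = 4 (R = (0 + (2 - 4))² = (0 - 2)² = (-2)² = 4)
z(f) = 4
√(4639 + ((0 + 1*(-4)) + z(4)*(-15))) = √(4639 + ((0 + 1*(-4)) + 4*(-15))) = √(4639 + ((0 - 4) - 60)) = √(4639 + (-4 - 60)) = √(4639 - 64) = √4575 = 5*√183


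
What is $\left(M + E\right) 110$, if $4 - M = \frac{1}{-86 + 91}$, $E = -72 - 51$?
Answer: $-13112$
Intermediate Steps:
$E = -123$ ($E = -72 - 51 = -123$)
$M = \frac{19}{5}$ ($M = 4 - \frac{1}{-86 + 91} = 4 - \frac{1}{5} = \frac{19}{5} \approx 3.8$)
$\left(M + E\right) 110 = \left(\frac{19}{5} - 123\right) 110 = \left(- \frac{596}{5}\right) 110 = -13112$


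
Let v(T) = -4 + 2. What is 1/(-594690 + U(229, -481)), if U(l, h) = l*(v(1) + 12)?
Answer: -1/592400 ≈ -1.6880e-6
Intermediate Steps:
v(T) = -2
U(l, h) = 10*l (U(l, h) = l*(-2 + 12) = l*10 = 10*l)
1/(-594690 + U(229, -481)) = 1/(-594690 + 10*229) = 1/(-594690 + 2290) = 1/(-592400) = -1/592400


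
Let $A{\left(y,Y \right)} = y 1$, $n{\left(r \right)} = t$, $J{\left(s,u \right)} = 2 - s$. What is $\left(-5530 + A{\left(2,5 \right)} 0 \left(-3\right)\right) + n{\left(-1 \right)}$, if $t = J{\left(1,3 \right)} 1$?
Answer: $-5529$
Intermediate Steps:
$t = 1$ ($t = \left(2 - 1\right) 1 = 1 \cdot 1 = 1$)
$n{\left(r \right)} = 1$
$A{\left(y,Y \right)} = y$
$\left(-5530 + A{\left(2,5 \right)} 0 \left(-3\right)\right) + n{\left(-1 \right)} = \left(-5530 + 2 \cdot 0 \left(-3\right)\right) + 1 = \left(-5530 + 0 \left(-3\right)\right) + 1 = \left(-5530 + 0\right) + 1 = -5530 + 1 = -5529$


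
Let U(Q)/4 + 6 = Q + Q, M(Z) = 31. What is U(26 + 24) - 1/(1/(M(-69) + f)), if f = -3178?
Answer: 3523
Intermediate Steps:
U(Q) = -24 + 8*Q (U(Q) = -24 + 4*(Q + Q) = -24 + 4*(2*Q) = -24 + 8*Q)
U(26 + 24) - 1/(1/(M(-69) + f)) = (-24 + 8*(26 + 24)) - 1/(1/(31 - 3178)) = (-24 + 8*50) - 1/(1/(-3147)) = (-24 + 400) - 1/(-1/3147) = 376 - 1*(-3147) = 376 + 3147 = 3523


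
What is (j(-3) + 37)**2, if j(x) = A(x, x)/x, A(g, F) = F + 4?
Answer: 12100/9 ≈ 1344.4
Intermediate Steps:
A(g, F) = 4 + F
j(x) = (4 + x)/x
(j(-3) + 37)**2 = ((4 - 3)/(-3) + 37)**2 = (-1/3*1 + 37)**2 = (-1/3 + 37)**2 = (110/3)**2 = 12100/9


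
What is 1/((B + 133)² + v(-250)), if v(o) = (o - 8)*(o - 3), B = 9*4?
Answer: 1/93835 ≈ 1.0657e-5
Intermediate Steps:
B = 36
v(o) = (-8 + o)*(-3 + o)
1/((B + 133)² + v(-250)) = 1/((36 + 133)² + (24 + (-250)² - 11*(-250))) = 1/(169² + (24 + 62500 + 2750)) = 1/(28561 + 65274) = 1/93835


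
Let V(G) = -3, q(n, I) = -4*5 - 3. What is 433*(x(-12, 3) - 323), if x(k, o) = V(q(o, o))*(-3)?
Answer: -135962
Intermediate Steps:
q(n, I) = -23 (q(n, I) = -20 - 3 = -23)
x(k, o) = 9 (x(k, o) = -3*(-3) = 9)
433*(x(-12, 3) - 323) = 433*(9 - 323) = 433*(-314) = -135962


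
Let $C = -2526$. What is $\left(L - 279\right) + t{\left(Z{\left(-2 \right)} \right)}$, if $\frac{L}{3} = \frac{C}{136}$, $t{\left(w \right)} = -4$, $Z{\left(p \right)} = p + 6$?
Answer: $- \frac{23033}{68} \approx -338.72$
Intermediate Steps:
$Z{\left(p \right)} = 6 + p$
$L = - \frac{3789}{68}$ ($L = 3 \left(- \frac{2526}{136}\right) = 3 \left(\left(-2526\right) \frac{1}{136}\right) = 3 \left(- \frac{1263}{68}\right) = - \frac{3789}{68} \approx -55.721$)
$\left(L - 279\right) + t{\left(Z{\left(-2 \right)} \right)} = \left(- \frac{3789}{68} - 279\right) - 4 = - \frac{22761}{68} - 4 = - \frac{23033}{68}$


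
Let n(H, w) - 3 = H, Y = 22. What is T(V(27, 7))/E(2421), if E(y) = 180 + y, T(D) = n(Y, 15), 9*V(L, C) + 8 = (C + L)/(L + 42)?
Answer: 25/2601 ≈ 0.0096117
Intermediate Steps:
n(H, w) = 3 + H
V(L, C) = -8/9 + (C + L)/(9*(42 + L)) (V(L, C) = -8/9 + ((C + L)/(L + 42))/9 = -8/9 + ((C + L)/(42 + L))/9 = -8/9 + (C + L)/(9*(42 + L)))
T(D) = 25 (T(D) = 3 + 22 = 25)
T(V(27, 7))/E(2421) = 25/(180 + 2421) = 25/2601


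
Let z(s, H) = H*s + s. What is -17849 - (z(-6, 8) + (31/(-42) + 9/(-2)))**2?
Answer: -9418945/441 ≈ -21358.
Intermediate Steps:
z(s, H) = s + H*s
-17849 - (z(-6, 8) + (31/(-42) + 9/(-2)))**2 = -17849 - (-6*(1 + 8) + (31/(-42) + 9/(-2)))**2 = -17849 - (-6*9 + (31*(-1/42) + 9*(-1/2)))**2 = -17849 - (-54 + (-31/42 - 9/2))**2 = -17849 - (-54 - 110/21)**2 = -17849 - (-1244/21)**2 = -17849 - 1*1547536/441 = -17849 - 1547536/441 = -9418945/441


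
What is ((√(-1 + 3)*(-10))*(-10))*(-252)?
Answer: -25200*√2 ≈ -35638.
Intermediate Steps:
((√(-1 + 3)*(-10))*(-10))*(-252) = ((√2*(-10))*(-10))*(-252) = (-10*√2*(-10))*(-252) = (100*√2)*(-252) = -25200*√2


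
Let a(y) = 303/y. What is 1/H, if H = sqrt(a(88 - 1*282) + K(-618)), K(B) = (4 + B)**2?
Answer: sqrt(14188562674)/73136921 ≈ 0.0016287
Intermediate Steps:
H = sqrt(14188562674)/194 (H = sqrt(303/(88 - 1*282) + (4 - 618)**2) = sqrt(303/(88 - 282) + (-614)**2) = sqrt(303/(-194) + 376996) = sqrt(303*(-1/194) + 376996) = sqrt(-303/194 + 376996) = sqrt(73136921/194) = sqrt(14188562674)/194 ≈ 614.00)
1/H = 1/(sqrt(14188562674)/194) = sqrt(14188562674)/73136921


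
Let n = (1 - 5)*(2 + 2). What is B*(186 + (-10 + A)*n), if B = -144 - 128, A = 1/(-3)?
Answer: -286688/3 ≈ -95563.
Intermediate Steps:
n = -16 (n = -4*4 = -16)
A = -⅓ ≈ -0.33333
B = -272
B*(186 + (-10 + A)*n) = -272*(186 + (-10 - ⅓)*(-16)) = -272*(186 - 31/3*(-16)) = -272*(186 + 496/3) = -272*1054/3 = -286688/3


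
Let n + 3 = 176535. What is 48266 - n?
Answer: -128266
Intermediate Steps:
n = 176532 (n = -3 + 176535 = 176532)
48266 - n = 48266 - 1*176532 = 48266 - 176532 = -128266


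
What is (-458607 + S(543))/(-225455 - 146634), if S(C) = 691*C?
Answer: 83394/372089 ≈ 0.22412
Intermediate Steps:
(-458607 + S(543))/(-225455 - 146634) = (-458607 + 691*543)/(-225455 - 146634) = (-458607 + 375213)/(-372089) = -83394*(-1/372089) = 83394/372089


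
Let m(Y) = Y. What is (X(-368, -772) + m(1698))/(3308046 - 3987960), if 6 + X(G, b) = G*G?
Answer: -68558/339957 ≈ -0.20167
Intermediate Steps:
X(G, b) = -6 + G**2 (X(G, b) = -6 + G*G = -6 + G**2)
(X(-368, -772) + m(1698))/(3308046 - 3987960) = ((-6 + (-368)**2) + 1698)/(3308046 - 3987960) = ((-6 + 135424) + 1698)/(-679914) = (135418 + 1698)*(-1/679914) = 137116*(-1/679914) = -68558/339957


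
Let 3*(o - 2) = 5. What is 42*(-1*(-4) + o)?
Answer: 322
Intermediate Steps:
o = 11/3 (o = 2 + (1/3)*5 = 2 + 5/3 = 11/3 ≈ 3.6667)
42*(-1*(-4) + o) = 42*(-1*(-4) + 11/3) = 42*(4 + 11/3) = 42*(23/3) = 322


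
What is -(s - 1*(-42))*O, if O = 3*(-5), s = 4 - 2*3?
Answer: 600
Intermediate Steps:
s = -2 (s = 4 - 6 = -2)
O = -15
-(s - 1*(-42))*O = -(-2 - 1*(-42))*(-15) = -(-2 + 42)*(-15) = -40*(-15) = -1*(-600) = 600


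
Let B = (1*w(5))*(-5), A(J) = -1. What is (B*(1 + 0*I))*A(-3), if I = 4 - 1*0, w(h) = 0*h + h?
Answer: 25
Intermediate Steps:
w(h) = h (w(h) = 0 + h = h)
I = 4 (I = 4 + 0 = 4)
B = -25 (B = (1*5)*(-5) = 5*(-5) = -25)
(B*(1 + 0*I))*A(-3) = -25*(1 + 0*4)*(-1) = -25*(1 + 0)*(-1) = -25*1*(-1) = -25*(-1) = 25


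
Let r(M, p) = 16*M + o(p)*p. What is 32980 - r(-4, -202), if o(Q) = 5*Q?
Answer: -170976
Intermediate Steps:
r(M, p) = 5*p² + 16*M (r(M, p) = 16*M + (5*p)*p = 16*M + 5*p² = 5*p² + 16*M)
32980 - r(-4, -202) = 32980 - (5*(-202)² + 16*(-4)) = 32980 - (5*40804 - 64) = 32980 - (204020 - 64) = 32980 - 1*203956 = 32980 - 203956 = -170976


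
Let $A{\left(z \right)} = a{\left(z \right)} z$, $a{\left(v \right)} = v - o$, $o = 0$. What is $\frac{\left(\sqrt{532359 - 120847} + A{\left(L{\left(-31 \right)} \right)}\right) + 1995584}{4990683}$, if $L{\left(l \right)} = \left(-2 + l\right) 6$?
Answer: $\frac{2034788}{4990683} + \frac{2 \sqrt{102878}}{4990683} \approx 0.40785$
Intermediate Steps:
$a{\left(v \right)} = v$ ($a{\left(v \right)} = v - 0 = v + 0 = v$)
$L{\left(l \right)} = -12 + 6 l$
$A{\left(z \right)} = z^{2}$ ($A{\left(z \right)} = z z = z^{2}$)
$\frac{\left(\sqrt{532359 - 120847} + A{\left(L{\left(-31 \right)} \right)}\right) + 1995584}{4990683} = \frac{\left(\sqrt{532359 - 120847} + \left(-12 + 6 \left(-31\right)\right)^{2}\right) + 1995584}{4990683} = \left(\left(\sqrt{411512} + \left(-12 - 186\right)^{2}\right) + 1995584\right) \frac{1}{4990683} = \left(\left(2 \sqrt{102878} + \left(-198\right)^{2}\right) + 1995584\right) \frac{1}{4990683} = \left(\left(2 \sqrt{102878} + 39204\right) + 1995584\right) \frac{1}{4990683} = \left(\left(39204 + 2 \sqrt{102878}\right) + 1995584\right) \frac{1}{4990683} = \left(2034788 + 2 \sqrt{102878}\right) \frac{1}{4990683} = \frac{2034788}{4990683} + \frac{2 \sqrt{102878}}{4990683}$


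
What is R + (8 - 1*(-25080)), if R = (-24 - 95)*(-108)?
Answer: 37940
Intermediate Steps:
R = 12852 (R = -119*(-108) = 12852)
R + (8 - 1*(-25080)) = 12852 + (8 - 1*(-25080)) = 12852 + (8 + 25080) = 12852 + 25088 = 37940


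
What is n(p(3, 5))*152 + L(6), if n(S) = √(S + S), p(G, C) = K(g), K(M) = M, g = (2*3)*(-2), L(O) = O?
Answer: 6 + 304*I*√6 ≈ 6.0 + 744.64*I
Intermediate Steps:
g = -12 (g = 6*(-2) = -12)
p(G, C) = -12
n(S) = √2*√S (n(S) = √(2*S) = √2*√S)
n(p(3, 5))*152 + L(6) = (√2*√(-12))*152 + 6 = (√2*(2*I*√3))*152 + 6 = (2*I*√6)*152 + 6 = 304*I*√6 + 6 = 6 + 304*I*√6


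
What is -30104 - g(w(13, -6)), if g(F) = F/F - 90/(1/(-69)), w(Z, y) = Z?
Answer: -36315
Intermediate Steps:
g(F) = 6211 (g(F) = 1 - 90/(-1/69) = 1 - 90*(-69) = 1 + 6210 = 6211)
-30104 - g(w(13, -6)) = -30104 - 1*6211 = -30104 - 6211 = -36315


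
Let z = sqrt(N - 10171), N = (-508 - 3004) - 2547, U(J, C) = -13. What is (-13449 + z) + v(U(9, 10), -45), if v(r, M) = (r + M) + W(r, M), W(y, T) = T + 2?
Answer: -13550 + I*sqrt(16230) ≈ -13550.0 + 127.4*I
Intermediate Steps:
W(y, T) = 2 + T
N = -6059 (N = -3512 - 2547 = -6059)
v(r, M) = 2 + r + 2*M (v(r, M) = (r + M) + (2 + M) = (M + r) + (2 + M) = 2 + r + 2*M)
z = I*sqrt(16230) (z = sqrt(-6059 - 10171) = sqrt(-16230) = I*sqrt(16230) ≈ 127.4*I)
(-13449 + z) + v(U(9, 10), -45) = (-13449 + I*sqrt(16230)) + (2 - 13 + 2*(-45)) = (-13449 + I*sqrt(16230)) + (2 - 13 - 90) = (-13449 + I*sqrt(16230)) - 101 = -13550 + I*sqrt(16230)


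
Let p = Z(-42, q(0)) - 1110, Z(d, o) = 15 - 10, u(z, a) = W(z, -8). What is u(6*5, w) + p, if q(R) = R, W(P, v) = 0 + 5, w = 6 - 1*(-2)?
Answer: -1100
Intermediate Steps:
w = 8 (w = 6 + 2 = 8)
W(P, v) = 5
u(z, a) = 5
Z(d, o) = 5
p = -1105 (p = 5 - 1110 = -1105)
u(6*5, w) + p = 5 - 1105 = -1100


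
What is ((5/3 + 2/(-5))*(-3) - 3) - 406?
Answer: -2064/5 ≈ -412.80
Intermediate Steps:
((5/3 + 2/(-5))*(-3) - 3) - 406 = ((5*(⅓) + 2*(-⅕))*(-3) - 3) - 406 = ((5/3 - ⅖)*(-3) - 3) - 406 = ((19/15)*(-3) - 3) - 406 = (-19/5 - 3) - 406 = -34/5 - 406 = -2064/5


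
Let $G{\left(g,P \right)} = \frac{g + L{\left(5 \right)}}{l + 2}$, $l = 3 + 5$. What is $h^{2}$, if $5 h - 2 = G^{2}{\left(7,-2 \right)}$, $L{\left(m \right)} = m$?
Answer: $\frac{7396}{15625} \approx 0.47334$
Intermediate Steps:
$l = 8$
$G{\left(g,P \right)} = \frac{1}{2} + \frac{g}{10}$ ($G{\left(g,P \right)} = \frac{g + 5}{8 + 2} = \frac{5 + g}{10} = \left(5 + g\right) \frac{1}{10} = \frac{1}{2} + \frac{g}{10}$)
$h = \frac{86}{125}$ ($h = \frac{2}{5} + \frac{\left(\frac{1}{2} + \frac{1}{10} \cdot 7\right)^{2}}{5} = \frac{2}{5} + \frac{\left(\frac{1}{2} + \frac{7}{10}\right)^{2}}{5} = \frac{2}{5} + \frac{\left(\frac{6}{5}\right)^{2}}{5} = \frac{2}{5} + \frac{1}{5} \cdot \frac{36}{25} = \frac{2}{5} + \frac{36}{125} = \frac{86}{125} \approx 0.688$)
$h^{2} = \left(\frac{86}{125}\right)^{2} = \frac{7396}{15625}$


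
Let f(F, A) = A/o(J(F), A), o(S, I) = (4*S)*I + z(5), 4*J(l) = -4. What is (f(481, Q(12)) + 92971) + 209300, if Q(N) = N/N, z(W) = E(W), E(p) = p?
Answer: 302272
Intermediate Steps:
z(W) = W
Q(N) = 1
J(l) = -1 (J(l) = (¼)*(-4) = -1)
o(S, I) = 5 + 4*I*S (o(S, I) = (4*S)*I + 5 = 4*I*S + 5 = 5 + 4*I*S)
f(F, A) = A/(5 - 4*A) (f(F, A) = A/(5 + 4*A*(-1)) = A/(5 - 4*A))
(f(481, Q(12)) + 92971) + 209300 = (1/(5 - 4*1) + 92971) + 209300 = (1/(5 - 4) + 92971) + 209300 = (1/1 + 92971) + 209300 = (1*1 + 92971) + 209300 = (1 + 92971) + 209300 = 92972 + 209300 = 302272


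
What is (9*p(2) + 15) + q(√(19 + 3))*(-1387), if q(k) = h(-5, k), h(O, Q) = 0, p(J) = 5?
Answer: 60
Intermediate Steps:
q(k) = 0
(9*p(2) + 15) + q(√(19 + 3))*(-1387) = (9*5 + 15) + 0*(-1387) = (45 + 15) + 0 = 60 + 0 = 60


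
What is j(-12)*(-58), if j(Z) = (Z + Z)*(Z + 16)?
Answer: 5568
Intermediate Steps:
j(Z) = 2*Z*(16 + Z) (j(Z) = (2*Z)*(16 + Z) = 2*Z*(16 + Z))
j(-12)*(-58) = (2*(-12)*(16 - 12))*(-58) = (2*(-12)*4)*(-58) = -96*(-58) = 5568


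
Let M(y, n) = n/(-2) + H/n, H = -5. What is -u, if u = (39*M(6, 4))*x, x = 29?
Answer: 14703/4 ≈ 3675.8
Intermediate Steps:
M(y, n) = -5/n - n/2 (M(y, n) = n/(-2) - 5/n = n*(-½) - 5/n = -n/2 - 5/n = -5/n - n/2)
u = -14703/4 (u = (39*(-5/4 - ½*4))*29 = (39*(-5*¼ - 2))*29 = (39*(-5/4 - 2))*29 = (39*(-13/4))*29 = -507/4*29 = -14703/4 ≈ -3675.8)
-u = -1*(-14703/4) = 14703/4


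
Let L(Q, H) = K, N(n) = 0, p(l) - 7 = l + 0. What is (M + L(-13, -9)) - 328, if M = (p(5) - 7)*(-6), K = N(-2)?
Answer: -358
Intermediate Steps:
p(l) = 7 + l (p(l) = 7 + (l + 0) = 7 + l)
K = 0
L(Q, H) = 0
M = -30 (M = ((7 + 5) - 7)*(-6) = (12 - 7)*(-6) = 5*(-6) = -30)
(M + L(-13, -9)) - 328 = (-30 + 0) - 328 = -30 - 328 = -358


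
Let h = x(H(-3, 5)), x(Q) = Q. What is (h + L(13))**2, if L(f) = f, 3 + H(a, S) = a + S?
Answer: 144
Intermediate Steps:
H(a, S) = -3 + S + a (H(a, S) = -3 + (a + S) = -3 + (S + a) = -3 + S + a)
h = -1 (h = -3 + 5 - 3 = -1)
(h + L(13))**2 = (-1 + 13)**2 = 12**2 = 144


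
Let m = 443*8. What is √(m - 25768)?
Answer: 4*I*√1389 ≈ 149.08*I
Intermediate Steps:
m = 3544
√(m - 25768) = √(3544 - 25768) = √(-22224) = 4*I*√1389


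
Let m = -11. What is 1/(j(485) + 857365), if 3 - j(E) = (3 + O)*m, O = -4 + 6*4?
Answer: 1/857621 ≈ 1.1660e-6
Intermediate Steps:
O = 20 (O = -4 + 24 = 20)
j(E) = 256 (j(E) = 3 - (3 + 20)*(-11) = 3 - 23*(-11) = 3 - 1*(-253) = 3 + 253 = 256)
1/(j(485) + 857365) = 1/(256 + 857365) = 1/857621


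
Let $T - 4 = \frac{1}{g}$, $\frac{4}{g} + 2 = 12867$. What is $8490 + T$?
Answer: $\frac{46841}{4} \approx 11710.0$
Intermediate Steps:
$g = \frac{4}{12865}$ ($g = \frac{4}{-2 + 12867} = \frac{4}{12865} \approx 0.00031092$)
$T = \frac{12881}{4}$ ($T = 4 + \frac{1}{\frac{4}{12865}} = 4 + \frac{12865}{4} = \frac{12881}{4} \approx 3220.3$)
$8490 + T = 8490 + \frac{12881}{4} = \frac{46841}{4}$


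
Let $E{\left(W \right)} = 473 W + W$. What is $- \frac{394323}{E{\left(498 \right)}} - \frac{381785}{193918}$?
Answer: $- \frac{27764573389}{7629121956} \approx -3.6393$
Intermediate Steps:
$E{\left(W \right)} = 474 W$
$- \frac{394323}{E{\left(498 \right)}} - \frac{381785}{193918} = - \frac{394323}{474 \cdot 498} - \frac{381785}{193918} = - \frac{394323}{236052} - \frac{381785}{193918} = \left(-394323\right) \frac{1}{236052} - \frac{381785}{193918} = - \frac{131441}{78684} - \frac{381785}{193918} = - \frac{27764573389}{7629121956}$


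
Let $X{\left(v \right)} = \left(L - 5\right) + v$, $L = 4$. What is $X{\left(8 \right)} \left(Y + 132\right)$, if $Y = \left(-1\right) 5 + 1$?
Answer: $896$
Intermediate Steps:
$Y = -4$ ($Y = -5 + 1 = -4$)
$X{\left(v \right)} = -1 + v$ ($X{\left(v \right)} = \left(4 - 5\right) + v = -1 + v$)
$X{\left(8 \right)} \left(Y + 132\right) = \left(-1 + 8\right) \left(-4 + 132\right) = 7 \cdot 128 = 896$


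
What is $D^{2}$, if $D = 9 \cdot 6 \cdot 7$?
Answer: $142884$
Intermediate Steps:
$D = 378$ ($D = 9 \cdot 42 = 378$)
$D^{2} = 378^{2} = 142884$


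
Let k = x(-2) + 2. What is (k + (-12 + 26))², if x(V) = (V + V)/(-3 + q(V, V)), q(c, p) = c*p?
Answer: 144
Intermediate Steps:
x(V) = 2*V/(-3 + V²) (x(V) = (V + V)/(-3 + V*V) = (2*V)/(-3 + V²) = 2*V/(-3 + V²))
k = -2 (k = 2*(-2)/(-3 + (-2)²) + 2 = 2*(-2)/(-3 + 4) + 2 = 2*(-2)/1 + 2 = 2*(-2)*1 + 2 = -4 + 2 = -2)
(k + (-12 + 26))² = (-2 + (-12 + 26))² = (-2 + 14)² = 12² = 144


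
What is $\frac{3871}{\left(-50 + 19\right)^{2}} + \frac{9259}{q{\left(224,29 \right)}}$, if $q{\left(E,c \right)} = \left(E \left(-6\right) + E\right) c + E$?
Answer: $\frac{115965077}{30998016} \approx 3.741$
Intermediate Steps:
$q{\left(E,c \right)} = E - 5 E c$ ($q{\left(E,c \right)} = \left(- 6 E + E\right) c + E = - 5 E c + E = E - 5 E c$)
$\frac{3871}{\left(-50 + 19\right)^{2}} + \frac{9259}{q{\left(224,29 \right)}} = \frac{3871}{\left(-50 + 19\right)^{2}} + \frac{9259}{224 \left(1 - 145\right)} = \frac{3871}{\left(-31\right)^{2}} + \frac{9259}{224 \left(1 - 145\right)} = \frac{3871}{961} + \frac{9259}{224 \left(-144\right)} = 3871 \cdot \frac{1}{961} + \frac{9259}{-32256} = \frac{3871}{961} + 9259 \left(- \frac{1}{32256}\right) = \frac{3871}{961} - \frac{9259}{32256} = \frac{115965077}{30998016}$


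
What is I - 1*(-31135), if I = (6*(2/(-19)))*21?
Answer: 591313/19 ≈ 31122.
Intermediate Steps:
I = -252/19 (I = (6*(2*(-1/19)))*21 = (6*(-2/19))*21 = -12/19*21 = -252/19 ≈ -13.263)
I - 1*(-31135) = -252/19 - 1*(-31135) = -252/19 + 31135 = 591313/19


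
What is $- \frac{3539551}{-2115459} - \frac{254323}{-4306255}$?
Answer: $\frac{15780219070762}{9109705896045} \approx 1.7322$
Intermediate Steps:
$- \frac{3539551}{-2115459} - \frac{254323}{-4306255} = \left(-3539551\right) \left(- \frac{1}{2115459}\right) - - \frac{254323}{4306255} = \frac{3539551}{2115459} + \frac{254323}{4306255} = \frac{15780219070762}{9109705896045}$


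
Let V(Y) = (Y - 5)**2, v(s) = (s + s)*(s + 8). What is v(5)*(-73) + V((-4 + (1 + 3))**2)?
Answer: -9465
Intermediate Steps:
v(s) = 2*s*(8 + s) (v(s) = (2*s)*(8 + s) = 2*s*(8 + s))
V(Y) = (-5 + Y)**2
v(5)*(-73) + V((-4 + (1 + 3))**2) = (2*5*(8 + 5))*(-73) + (-5 + (-4 + (1 + 3))**2)**2 = (2*5*13)*(-73) + (-5 + (-4 + 4)**2)**2 = 130*(-73) + (-5 + 0**2)**2 = -9490 + (-5 + 0)**2 = -9490 + (-5)**2 = -9490 + 25 = -9465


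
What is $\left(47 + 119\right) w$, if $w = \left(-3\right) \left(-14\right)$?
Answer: $6972$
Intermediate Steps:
$w = 42$
$\left(47 + 119\right) w = \left(47 + 119\right) 42 = 166 \cdot 42 = 6972$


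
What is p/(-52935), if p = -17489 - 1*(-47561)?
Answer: -10024/17645 ≈ -0.56809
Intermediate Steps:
p = 30072 (p = -17489 + 47561 = 30072)
p/(-52935) = 30072/(-52935) = 30072*(-1/52935) = -10024/17645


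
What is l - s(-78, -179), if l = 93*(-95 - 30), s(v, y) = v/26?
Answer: -11622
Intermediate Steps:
s(v, y) = v/26 (s(v, y) = v*(1/26) = v/26)
l = -11625 (l = 93*(-125) = -11625)
l - s(-78, -179) = -11625 - (-78)/26 = -11625 - 1*(-3) = -11625 + 3 = -11622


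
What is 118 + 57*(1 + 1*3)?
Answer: 346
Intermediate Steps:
118 + 57*(1 + 1*3) = 118 + 57*(1 + 3) = 118 + 57*4 = 118 + 228 = 346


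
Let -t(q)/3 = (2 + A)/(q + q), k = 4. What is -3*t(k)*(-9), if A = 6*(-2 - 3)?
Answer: 567/2 ≈ 283.50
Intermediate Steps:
A = -30 (A = 6*(-5) = -30)
t(q) = 42/q (t(q) = -3*(2 - 30)/(q + q) = -(-84)/(2*q) = -(-84)*1/(2*q) = -(-42)/q = 42/q)
-3*t(k)*(-9) = -126/4*(-9) = -3*21/2*(-9) = -63/2*(-9) = 567/2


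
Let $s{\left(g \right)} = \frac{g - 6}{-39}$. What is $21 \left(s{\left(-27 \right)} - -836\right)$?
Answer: $\frac{228459}{13} \approx 17574.0$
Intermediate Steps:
$s{\left(g \right)} = \frac{2}{13} - \frac{g}{39}$ ($s{\left(g \right)} = \left(g - 6\right) \left(- \frac{1}{39}\right) = \left(-6 + g\right) \left(- \frac{1}{39}\right) = \frac{2}{13} - \frac{g}{39}$)
$21 \left(s{\left(-27 \right)} - -836\right) = 21 \left(\left(\frac{2}{13} - - \frac{9}{13}\right) - -836\right) = 21 \left(\left(\frac{2}{13} + \frac{9}{13}\right) + 836\right) = 21 \left(\frac{11}{13} + 836\right) = 21 \cdot \frac{10879}{13} = \frac{228459}{13}$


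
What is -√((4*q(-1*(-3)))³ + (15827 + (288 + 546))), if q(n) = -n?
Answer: -√14933 ≈ -122.20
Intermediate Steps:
-√((4*q(-1*(-3)))³ + (15827 + (288 + 546))) = -√((4*(-(-1)*(-3)))³ + (15827 + (288 + 546))) = -√((4*(-1*3))³ + (15827 + 834)) = -√((4*(-3))³ + 16661) = -√((-12)³ + 16661) = -√(-1728 + 16661) = -√14933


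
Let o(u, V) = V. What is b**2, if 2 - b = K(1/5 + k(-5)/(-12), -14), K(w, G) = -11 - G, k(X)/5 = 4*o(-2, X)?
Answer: 1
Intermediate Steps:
k(X) = 20*X (k(X) = 5*(4*X) = 20*X)
b = -1 (b = 2 - (-11 - 1*(-14)) = 2 - (-11 + 14) = 2 - 1*3 = 2 - 3 = -1)
b**2 = (-1)**2 = 1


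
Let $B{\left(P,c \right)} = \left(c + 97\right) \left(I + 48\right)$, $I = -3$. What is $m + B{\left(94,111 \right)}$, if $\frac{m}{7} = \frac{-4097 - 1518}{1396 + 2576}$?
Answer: $\frac{37138615}{3972} \approx 9350.1$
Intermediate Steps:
$m = - \frac{39305}{3972}$ ($m = 7 \frac{-4097 - 1518}{1396 + 2576} = 7 \left(- \frac{5615}{3972}\right) = - \frac{39305}{3972} \approx -9.8955$)
$B{\left(P,c \right)} = 4365 + 45 c$ ($B{\left(P,c \right)} = \left(c + 97\right) \left(-3 + 48\right) = \left(97 + c\right) 45 = 4365 + 45 c$)
$m + B{\left(94,111 \right)} = - \frac{39305}{3972} + \left(4365 + 45 \cdot 111\right) = - \frac{39305}{3972} + \left(4365 + 4995\right) = - \frac{39305}{3972} + 9360 = \frac{37138615}{3972}$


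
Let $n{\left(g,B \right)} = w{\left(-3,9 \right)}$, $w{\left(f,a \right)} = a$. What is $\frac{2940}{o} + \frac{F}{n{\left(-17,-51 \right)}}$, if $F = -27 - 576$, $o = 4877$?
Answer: $- \frac{323819}{4877} \approx -66.397$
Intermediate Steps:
$n{\left(g,B \right)} = 9$
$F = -603$ ($F = -27 - 576 = -603$)
$\frac{2940}{o} + \frac{F}{n{\left(-17,-51 \right)}} = \frac{2940}{4877} - \frac{603}{9} = 2940 \cdot \frac{1}{4877} - 67 = \frac{2940}{4877} - 67 = - \frac{323819}{4877}$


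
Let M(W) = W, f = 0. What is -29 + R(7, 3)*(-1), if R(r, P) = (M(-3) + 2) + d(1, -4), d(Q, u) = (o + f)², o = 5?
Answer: -53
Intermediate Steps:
d(Q, u) = 25 (d(Q, u) = (5 + 0)² = 5² = 25)
R(r, P) = 24 (R(r, P) = (-3 + 2) + 25 = -1 + 25 = 24)
-29 + R(7, 3)*(-1) = -29 + 24*(-1) = -29 - 24 = -53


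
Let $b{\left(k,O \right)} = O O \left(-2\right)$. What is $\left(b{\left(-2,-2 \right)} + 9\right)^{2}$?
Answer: $1$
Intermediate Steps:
$b{\left(k,O \right)} = - 2 O^{2}$ ($b{\left(k,O \right)} = O^{2} \left(-2\right) = - 2 O^{2}$)
$\left(b{\left(-2,-2 \right)} + 9\right)^{2} = \left(- 2 \left(-2\right)^{2} + 9\right)^{2} = \left(\left(-2\right) 4 + 9\right)^{2} = \left(-8 + 9\right)^{2} = 1^{2} = 1$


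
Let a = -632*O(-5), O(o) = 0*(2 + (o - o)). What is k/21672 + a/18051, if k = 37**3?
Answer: 50653/21672 ≈ 2.3373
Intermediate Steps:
O(o) = 0 (O(o) = 0*(2 + 0) = 0*2 = 0)
a = 0 (a = -632*0 = 0)
k = 50653
k/21672 + a/18051 = 50653/21672 + 0/18051 = 50653*(1/21672) + 0*(1/18051) = 50653/21672 + 0 = 50653/21672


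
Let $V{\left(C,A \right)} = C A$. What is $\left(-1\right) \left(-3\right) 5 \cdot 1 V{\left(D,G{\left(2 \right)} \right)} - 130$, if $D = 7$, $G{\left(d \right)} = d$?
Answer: $80$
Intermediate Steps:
$V{\left(C,A \right)} = A C$
$\left(-1\right) \left(-3\right) 5 \cdot 1 V{\left(D,G{\left(2 \right)} \right)} - 130 = \left(-1\right) \left(-3\right) 5 \cdot 1 \cdot 2 \cdot 7 - 130 = 3 \cdot 5 \cdot 1 \cdot 14 - 130 = 15 \cdot 1 \cdot 14 - 130 = 15 \cdot 14 - 130 = 210 - 130 = 80$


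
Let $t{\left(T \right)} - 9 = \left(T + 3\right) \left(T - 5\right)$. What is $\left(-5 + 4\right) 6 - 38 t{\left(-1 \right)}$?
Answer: $108$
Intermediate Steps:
$t{\left(T \right)} = 9 + \left(-5 + T\right) \left(3 + T\right)$ ($t{\left(T \right)} = 9 + \left(T + 3\right) \left(T - 5\right) = 9 + \left(3 + T\right) \left(-5 + T\right) = 9 + \left(-5 + T\right) \left(3 + T\right)$)
$\left(-5 + 4\right) 6 - 38 t{\left(-1 \right)} = \left(-5 + 4\right) 6 - 38 \left(-6 + \left(-1\right)^{2} - -2\right) = \left(-1\right) 6 - 38 \left(-6 + 1 + 2\right) = -6 - -114 = -6 + 114 = 108$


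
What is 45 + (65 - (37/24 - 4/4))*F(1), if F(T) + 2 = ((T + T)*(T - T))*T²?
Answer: -1007/12 ≈ -83.917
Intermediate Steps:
F(T) = -2 (F(T) = -2 + ((T + T)*(T - T))*T² = -2 + ((2*T)*0)*T² = -2 + 0*T² = -2 + 0 = -2)
45 + (65 - (37/24 - 4/4))*F(1) = 45 + (65 - (37/24 - 4/4))*(-2) = 45 + (65 - (37*(1/24) - 4*¼))*(-2) = 45 + (65 - (37/24 - 1))*(-2) = 45 + (65 - 1*13/24)*(-2) = 45 + (65 - 13/24)*(-2) = 45 + (1547/24)*(-2) = 45 - 1547/12 = -1007/12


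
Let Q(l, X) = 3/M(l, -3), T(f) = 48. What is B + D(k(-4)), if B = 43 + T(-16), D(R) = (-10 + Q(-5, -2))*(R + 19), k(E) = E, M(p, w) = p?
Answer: -68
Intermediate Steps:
Q(l, X) = 3/l
D(R) = -1007/5 - 53*R/5 (D(R) = (-10 + 3/(-5))*(R + 19) = (-10 + 3*(-⅕))*(19 + R) = (-10 - ⅗)*(19 + R) = -53*(19 + R)/5 = -1007/5 - 53*R/5)
B = 91 (B = 43 + 48 = 91)
B + D(k(-4)) = 91 + (-1007/5 - 53/5*(-4)) = 91 + (-1007/5 + 212/5) = 91 - 159 = -68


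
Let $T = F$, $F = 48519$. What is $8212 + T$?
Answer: $56731$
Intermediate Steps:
$T = 48519$
$8212 + T = 8212 + 48519 = 56731$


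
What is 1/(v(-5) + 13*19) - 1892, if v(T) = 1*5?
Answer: -476783/252 ≈ -1892.0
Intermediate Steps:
v(T) = 5
1/(v(-5) + 13*19) - 1892 = 1/(5 + 13*19) - 1892 = 1/(5 + 247) - 1892 = 1/252 - 1892 = -476783/252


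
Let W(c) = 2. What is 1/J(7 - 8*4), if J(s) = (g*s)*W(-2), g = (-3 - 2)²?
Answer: -1/1250 ≈ -0.00080000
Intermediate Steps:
g = 25 (g = (-5)² = 25)
J(s) = 50*s (J(s) = (25*s)*2 = 50*s)
1/J(7 - 8*4) = 1/(50*(7 - 8*4)) = 1/(50*(7 - 32)) = 1/(50*(-25)) = 1/(-1250) = -1/1250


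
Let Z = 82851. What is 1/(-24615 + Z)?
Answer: 1/58236 ≈ 1.7171e-5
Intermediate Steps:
1/(-24615 + Z) = 1/(-24615 + 82851) = 1/58236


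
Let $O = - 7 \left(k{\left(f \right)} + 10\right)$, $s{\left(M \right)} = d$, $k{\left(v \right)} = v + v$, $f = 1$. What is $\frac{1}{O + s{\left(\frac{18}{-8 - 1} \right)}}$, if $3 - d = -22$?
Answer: $- \frac{1}{59} \approx -0.016949$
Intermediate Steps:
$k{\left(v \right)} = 2 v$
$d = 25$ ($d = 3 - -22 = 3 + 22 = 25$)
$s{\left(M \right)} = 25$
$O = -84$ ($O = - 7 \left(2 \cdot 1 + 10\right) = - 7 \left(2 + 10\right) = \left(-7\right) 12 = -84$)
$\frac{1}{O + s{\left(\frac{18}{-8 - 1} \right)}} = \frac{1}{-84 + 25} = \frac{1}{-59} = - \frac{1}{59}$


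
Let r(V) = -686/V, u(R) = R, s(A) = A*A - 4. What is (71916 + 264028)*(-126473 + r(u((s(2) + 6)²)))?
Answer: -382448224004/9 ≈ -4.2494e+10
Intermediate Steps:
s(A) = -4 + A² (s(A) = A² - 4 = -4 + A²)
(71916 + 264028)*(-126473 + r(u((s(2) + 6)²))) = (71916 + 264028)*(-126473 - 686/((-4 + 2²) + 6)²) = 335944*(-126473 - 686/((-4 + 4) + 6)²) = 335944*(-126473 - 686/(0 + 6)²) = 335944*(-126473 - 686/(6²)) = 335944*(-126473 - 686/36) = 335944*(-126473 - 686*1/36) = 335944*(-126473 - 343/18) = 335944*(-2276857/18) = -382448224004/9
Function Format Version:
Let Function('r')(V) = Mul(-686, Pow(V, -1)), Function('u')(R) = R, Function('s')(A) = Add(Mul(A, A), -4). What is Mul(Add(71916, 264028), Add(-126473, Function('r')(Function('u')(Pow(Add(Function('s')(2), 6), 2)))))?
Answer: Rational(-382448224004, 9) ≈ -4.2494e+10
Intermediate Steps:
Function('s')(A) = Add(-4, Pow(A, 2)) (Function('s')(A) = Add(Pow(A, 2), -4) = Add(-4, Pow(A, 2)))
Mul(Add(71916, 264028), Add(-126473, Function('r')(Function('u')(Pow(Add(Function('s')(2), 6), 2))))) = Mul(Add(71916, 264028), Add(-126473, Mul(-686, Pow(Pow(Add(Add(-4, Pow(2, 2)), 6), 2), -1)))) = Mul(335944, Add(-126473, Mul(-686, Pow(Pow(Add(Add(-4, 4), 6), 2), -1)))) = Mul(335944, Add(-126473, Mul(-686, Pow(Pow(Add(0, 6), 2), -1)))) = Mul(335944, Add(-126473, Mul(-686, Pow(Pow(6, 2), -1)))) = Mul(335944, Add(-126473, Mul(-686, Pow(36, -1)))) = Mul(335944, Add(-126473, Mul(-686, Rational(1, 36)))) = Mul(335944, Add(-126473, Rational(-343, 18))) = Mul(335944, Rational(-2276857, 18)) = Rational(-382448224004, 9)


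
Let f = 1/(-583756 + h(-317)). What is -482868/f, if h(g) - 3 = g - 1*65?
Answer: 282060099180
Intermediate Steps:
h(g) = -62 + g (h(g) = 3 + (g - 1*65) = 3 + (g - 65) = 3 + (-65 + g) = -62 + g)
f = -1/584135 (f = 1/(-583756 + (-62 - 317)) = 1/(-583756 - 379) = 1/(-584135) = -1/584135 ≈ -1.7119e-6)
-482868/f = -482868/(-1/584135) = -482868*(-584135) = 282060099180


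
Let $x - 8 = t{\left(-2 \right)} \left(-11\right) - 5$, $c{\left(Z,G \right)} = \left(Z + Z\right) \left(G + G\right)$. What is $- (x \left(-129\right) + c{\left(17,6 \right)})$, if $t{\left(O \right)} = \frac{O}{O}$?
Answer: $-1440$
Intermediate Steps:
$c{\left(Z,G \right)} = 4 G Z$ ($c{\left(Z,G \right)} = 2 Z 2 G = 4 G Z$)
$t{\left(O \right)} = 1$
$x = -8$ ($x = 8 + \left(1 \left(-11\right) - 5\right) = 8 - 16 = -8$)
$- (x \left(-129\right) + c{\left(17,6 \right)}) = - (\left(-8\right) \left(-129\right) + 4 \cdot 6 \cdot 17) = - (1032 + 408) = \left(-1\right) 1440 = -1440$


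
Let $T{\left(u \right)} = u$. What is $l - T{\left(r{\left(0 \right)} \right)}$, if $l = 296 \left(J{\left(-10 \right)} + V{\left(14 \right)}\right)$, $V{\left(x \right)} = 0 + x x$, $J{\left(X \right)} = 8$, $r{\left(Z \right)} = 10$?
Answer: $60374$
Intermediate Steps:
$V{\left(x \right)} = x^{2}$ ($V{\left(x \right)} = 0 + x^{2} = x^{2}$)
$l = 60384$ ($l = 296 \left(8 + 14^{2}\right) = 296 \left(8 + 196\right) = 296 \cdot 204 = 60384$)
$l - T{\left(r{\left(0 \right)} \right)} = 60384 - 10 = 60374$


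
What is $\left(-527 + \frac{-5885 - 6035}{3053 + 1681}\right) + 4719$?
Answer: $\frac{9916504}{2367} \approx 4189.5$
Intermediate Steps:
$\left(-527 + \frac{-5885 - 6035}{3053 + 1681}\right) + 4719 = \left(-527 - \frac{11920}{4734}\right) + 4719 = \left(-527 - \frac{5960}{2367}\right) + 4719 = - \frac{1253369}{2367} + 4719 = \frac{9916504}{2367}$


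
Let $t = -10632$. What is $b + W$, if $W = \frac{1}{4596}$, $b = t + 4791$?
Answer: $- \frac{26845235}{4596} \approx -5841.0$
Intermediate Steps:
$b = -5841$ ($b = -10632 + 4791 = -5841$)
$W = \frac{1}{4596} \approx 0.00021758$
$b + W = -5841 + \frac{1}{4596} = - \frac{26845235}{4596}$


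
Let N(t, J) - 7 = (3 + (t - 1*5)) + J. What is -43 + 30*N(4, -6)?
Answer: 47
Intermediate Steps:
N(t, J) = 5 + J + t (N(t, J) = 7 + ((3 + (t - 1*5)) + J) = 7 + ((3 + (t - 5)) + J) = 7 + ((3 + (-5 + t)) + J) = 7 + ((-2 + t) + J) = 7 + (-2 + J + t) = 5 + J + t)
-43 + 30*N(4, -6) = -43 + 30*(5 - 6 + 4) = -43 + 30*3 = -43 + 90 = 47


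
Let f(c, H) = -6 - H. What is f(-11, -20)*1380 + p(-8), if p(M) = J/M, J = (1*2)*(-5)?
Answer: 77285/4 ≈ 19321.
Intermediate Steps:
J = -10 (J = 2*(-5) = -10)
p(M) = -10/M
f(-11, -20)*1380 + p(-8) = (-6 - 1*(-20))*1380 - 10/(-8) = (-6 + 20)*1380 - 10*(-⅛) = 14*1380 + 5/4 = 19320 + 5/4 = 77285/4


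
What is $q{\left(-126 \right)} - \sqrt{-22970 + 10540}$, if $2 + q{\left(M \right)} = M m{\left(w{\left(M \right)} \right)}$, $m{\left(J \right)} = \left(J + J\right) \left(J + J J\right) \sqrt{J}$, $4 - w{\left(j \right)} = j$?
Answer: $-2 - 557902800 \sqrt{130} - i \sqrt{12430} \approx -6.3611 \cdot 10^{9} - 111.49 i$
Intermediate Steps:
$w{\left(j \right)} = 4 - j$
$m{\left(J \right)} = 2 J^{\frac{3}{2}} \left(J + J^{2}\right)$ ($m{\left(J \right)} = 2 J \left(J + J^{2}\right) \sqrt{J} = 2 J^{\frac{3}{2}} \left(J + J^{2}\right)$)
$q{\left(M \right)} = -2 + 2 M \left(4 - M\right)^{\frac{5}{2}} \left(5 - M\right)$ ($q{\left(M \right)} = -2 + M 2 \left(4 - M\right)^{\frac{5}{2}} \left(1 - \left(-4 + M\right)\right) = -2 + M 2 \left(4 - M\right)^{\frac{5}{2}} \left(5 - M\right) = -2 + 2 M \left(4 - M\right)^{\frac{5}{2}} \left(5 - M\right)$)
$q{\left(-126 \right)} - \sqrt{-22970 + 10540} = \left(-2 - - 252 \left(4 - -126\right)^{\frac{5}{2}} \left(-5 - 126\right)\right) - \sqrt{-22970 + 10540} = \left(-2 - \left(-252\right) \left(4 + 126\right)^{\frac{5}{2}} \left(-131\right)\right) - \sqrt{-12430} = \left(-2 - \left(-252\right) 130^{\frac{5}{2}} \left(-131\right)\right) - i \sqrt{12430} = \left(-2 - \left(-252\right) 16900 \sqrt{130} \left(-131\right)\right) - i \sqrt{12430} = \left(-2 - 557902800 \sqrt{130}\right) - i \sqrt{12430} = -2 - 557902800 \sqrt{130} - i \sqrt{12430}$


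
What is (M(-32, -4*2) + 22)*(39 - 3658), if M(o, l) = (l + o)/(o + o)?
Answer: -655039/8 ≈ -81880.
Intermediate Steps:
M(o, l) = (l + o)/(2*o) (M(o, l) = (l + o)/((2*o)) = (l + o)*(1/(2*o)) = (l + o)/(2*o))
(M(-32, -4*2) + 22)*(39 - 3658) = ((1/2)*(-4*2 - 32)/(-32) + 22)*(39 - 3658) = ((1/2)*(-1/32)*(-8 - 32) + 22)*(-3619) = ((1/2)*(-1/32)*(-40) + 22)*(-3619) = (5/8 + 22)*(-3619) = (181/8)*(-3619) = -655039/8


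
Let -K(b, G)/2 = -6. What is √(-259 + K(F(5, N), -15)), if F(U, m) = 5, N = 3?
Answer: I*√247 ≈ 15.716*I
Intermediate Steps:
K(b, G) = 12 (K(b, G) = -2*(-6) = 12)
√(-259 + K(F(5, N), -15)) = √(-259 + 12) = √(-247) = I*√247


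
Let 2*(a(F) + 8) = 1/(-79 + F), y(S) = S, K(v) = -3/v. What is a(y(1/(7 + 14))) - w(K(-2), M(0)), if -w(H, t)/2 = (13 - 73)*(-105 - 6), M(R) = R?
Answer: 44142571/3316 ≈ 13312.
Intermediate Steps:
w(H, t) = -13320 (w(H, t) = -2*(13 - 73)*(-105 - 6) = -(-120)*(-111) = -2*6660 = -13320)
a(F) = -8 + 1/(2*(-79 + F))
a(y(1/(7 + 14))) - w(K(-2), M(0)) = (1265 - 16/(7 + 14))/(2*(-79 + 1/(7 + 14))) - 1*(-13320) = (1265 - 16/21)/(2*(-79 + 1/21)) + 13320 = (1265 - 16*1/21)/(2*(-79 + 1/21)) + 13320 = (1265 - 16/21)/(2*(-1658/21)) + 13320 = (½)*(-21/1658)*(26549/21) + 13320 = -26549/3316 + 13320 = 44142571/3316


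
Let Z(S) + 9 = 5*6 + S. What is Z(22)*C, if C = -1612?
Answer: -69316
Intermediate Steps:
Z(S) = 21 + S (Z(S) = -9 + (5*6 + S) = -9 + (30 + S) = 21 + S)
Z(22)*C = (21 + 22)*(-1612) = 43*(-1612) = -69316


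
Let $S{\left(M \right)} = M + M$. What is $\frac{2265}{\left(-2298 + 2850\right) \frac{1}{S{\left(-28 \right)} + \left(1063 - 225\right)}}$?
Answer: $\frac{12835}{4} \approx 3208.8$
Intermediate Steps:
$S{\left(M \right)} = 2 M$
$\frac{2265}{\left(-2298 + 2850\right) \frac{1}{S{\left(-28 \right)} + \left(1063 - 225\right)}} = \frac{2265}{\left(-2298 + 2850\right) \frac{1}{2 \left(-28\right) + \left(1063 - 225\right)}} = \frac{2265}{552 \frac{1}{-56 + 838}} = \frac{2265}{552 \cdot \frac{1}{782}} = \frac{2265}{\frac{12}{17}} = 2265 \cdot \frac{17}{12} = \frac{12835}{4}$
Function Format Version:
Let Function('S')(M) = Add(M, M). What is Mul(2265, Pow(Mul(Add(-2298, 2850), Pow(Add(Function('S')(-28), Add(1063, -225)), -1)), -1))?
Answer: Rational(12835, 4) ≈ 3208.8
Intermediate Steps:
Function('S')(M) = Mul(2, M)
Mul(2265, Pow(Mul(Add(-2298, 2850), Pow(Add(Function('S')(-28), Add(1063, -225)), -1)), -1)) = Mul(2265, Pow(Mul(Add(-2298, 2850), Pow(Add(Mul(2, -28), Add(1063, -225)), -1)), -1)) = Mul(2265, Pow(Mul(552, Pow(Add(-56, 838), -1)), -1)) = Mul(2265, Pow(Mul(552, Pow(782, -1)), -1)) = Mul(2265, Pow(Mul(552, Rational(1, 782)), -1)) = Mul(2265, Pow(Rational(12, 17), -1)) = Mul(2265, Rational(17, 12)) = Rational(12835, 4)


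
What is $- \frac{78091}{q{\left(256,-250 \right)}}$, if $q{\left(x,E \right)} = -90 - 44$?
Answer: $\frac{78091}{134} \approx 582.77$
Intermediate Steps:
$q{\left(x,E \right)} = -134$ ($q{\left(x,E \right)} = -90 - 44 = -134$)
$- \frac{78091}{q{\left(256,-250 \right)}} = - \frac{78091}{-134} = \left(-78091\right) \left(- \frac{1}{134}\right) = \frac{78091}{134}$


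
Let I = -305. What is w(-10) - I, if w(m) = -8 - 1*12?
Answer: 285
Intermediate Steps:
w(m) = -20 (w(m) = -8 - 12 = -20)
w(-10) - I = -20 - 1*(-305) = -20 + 305 = 285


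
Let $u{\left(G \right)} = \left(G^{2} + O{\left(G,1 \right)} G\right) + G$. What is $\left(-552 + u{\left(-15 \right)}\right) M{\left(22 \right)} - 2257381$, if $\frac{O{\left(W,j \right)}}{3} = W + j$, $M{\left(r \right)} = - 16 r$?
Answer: $-2358757$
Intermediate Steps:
$O{\left(W,j \right)} = 3 W + 3 j$ ($O{\left(W,j \right)} = 3 \left(W + j\right) = 3 W + 3 j$)
$u{\left(G \right)} = G + G^{2} + G \left(3 + 3 G\right)$ ($u{\left(G \right)} = \left(G^{2} + \left(3 G + 3 \cdot 1\right) G\right) + G = \left(G^{2} + \left(3 G + 3\right) G\right) + G = \left(G^{2} + \left(3 + 3 G\right) G\right) + G = \left(G^{2} + G \left(3 + 3 G\right)\right) + G = G + G^{2} + G \left(3 + 3 G\right)$)
$\left(-552 + u{\left(-15 \right)}\right) M{\left(22 \right)} - 2257381 = \left(-552 + 4 \left(-15\right) \left(1 - 15\right)\right) \left(\left(-16\right) 22\right) - 2257381 = \left(-552 + 4 \left(-15\right) \left(-14\right)\right) \left(-352\right) - 2257381 = \left(-552 + 840\right) \left(-352\right) - 2257381 = 288 \left(-352\right) - 2257381 = -101376 - 2257381 = -2358757$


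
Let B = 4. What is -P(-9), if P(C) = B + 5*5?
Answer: -29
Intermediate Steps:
P(C) = 29 (P(C) = 4 + 5*5 = 4 + 25 = 29)
-P(-9) = -1*29 = -29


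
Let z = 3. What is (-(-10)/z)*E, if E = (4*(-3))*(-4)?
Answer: 160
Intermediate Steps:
E = 48 (E = -12*(-4) = 48)
(-(-10)/z)*E = -(-10)/3*48 = -10*(-1/3)*48 = (10/3)*48 = 160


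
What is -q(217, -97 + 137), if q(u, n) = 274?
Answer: -274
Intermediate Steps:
-q(217, -97 + 137) = -1*274 = -274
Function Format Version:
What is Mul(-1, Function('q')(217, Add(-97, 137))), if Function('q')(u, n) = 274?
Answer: -274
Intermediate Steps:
Mul(-1, Function('q')(217, Add(-97, 137))) = Mul(-1, 274) = -274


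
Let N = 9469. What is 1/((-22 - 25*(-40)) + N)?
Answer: 1/10447 ≈ 9.5721e-5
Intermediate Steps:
1/((-22 - 25*(-40)) + N) = 1/((-22 - 25*(-40)) + 9469) = 1/((-22 + 1000) + 9469) = 1/(978 + 9469) = 1/10447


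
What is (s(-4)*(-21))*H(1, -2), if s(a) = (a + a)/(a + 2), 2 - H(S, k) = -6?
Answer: -672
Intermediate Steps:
H(S, k) = 8 (H(S, k) = 2 - 1*(-6) = 2 + 6 = 8)
s(a) = 2*a/(2 + a) (s(a) = (2*a)/(2 + a) = 2*a/(2 + a))
(s(-4)*(-21))*H(1, -2) = ((2*(-4)/(2 - 4))*(-21))*8 = ((2*(-4)/(-2))*(-21))*8 = ((2*(-4)*(-½))*(-21))*8 = (4*(-21))*8 = -84*8 = -672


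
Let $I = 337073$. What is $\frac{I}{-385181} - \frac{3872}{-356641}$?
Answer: $- \frac{118722630961}{137371337021} \approx -0.86425$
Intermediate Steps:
$\frac{I}{-385181} - \frac{3872}{-356641} = \frac{337073}{-385181} - \frac{3872}{-356641} = 337073 \left(- \frac{1}{385181}\right) - - \frac{3872}{356641} = - \frac{337073}{385181} + \frac{3872}{356641} = - \frac{118722630961}{137371337021}$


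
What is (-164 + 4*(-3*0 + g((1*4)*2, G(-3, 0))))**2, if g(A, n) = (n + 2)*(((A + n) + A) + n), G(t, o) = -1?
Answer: 11664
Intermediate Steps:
g(A, n) = (2 + n)*(2*A + 2*n) (g(A, n) = (2 + n)*((n + 2*A) + n) = (2 + n)*(2*A + 2*n))
(-164 + 4*(-3*0 + g((1*4)*2, G(-3, 0))))**2 = (-164 + 4*(-3*0 + (2*(-1)**2 + 4*((1*4)*2) + 4*(-1) + 2*((1*4)*2)*(-1))))**2 = (-164 + 4*(0 + (2*1 + 4*(4*2) - 4 + 2*(4*2)*(-1))))**2 = (-164 + 4*(0 + (2 + 4*8 - 4 + 2*8*(-1))))**2 = (-164 + 4*(0 + (2 + 32 - 4 - 16)))**2 = (-164 + 4*(0 + 14))**2 = (-164 + 4*14)**2 = (-164 + 56)**2 = (-108)**2 = 11664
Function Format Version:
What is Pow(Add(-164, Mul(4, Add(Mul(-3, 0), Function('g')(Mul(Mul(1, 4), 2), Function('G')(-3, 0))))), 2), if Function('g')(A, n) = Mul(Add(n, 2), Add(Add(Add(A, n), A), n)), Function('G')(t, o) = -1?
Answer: 11664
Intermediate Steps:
Function('g')(A, n) = Mul(Add(2, n), Add(Mul(2, A), Mul(2, n))) (Function('g')(A, n) = Mul(Add(2, n), Add(Add(n, Mul(2, A)), n)) = Mul(Add(2, n), Add(Mul(2, A), Mul(2, n))))
Pow(Add(-164, Mul(4, Add(Mul(-3, 0), Function('g')(Mul(Mul(1, 4), 2), Function('G')(-3, 0))))), 2) = Pow(Add(-164, Mul(4, Add(Mul(-3, 0), Add(Mul(2, Pow(-1, 2)), Mul(4, Mul(Mul(1, 4), 2)), Mul(4, -1), Mul(2, Mul(Mul(1, 4), 2), -1))))), 2) = Pow(Add(-164, Mul(4, Add(0, Add(Mul(2, 1), Mul(4, Mul(4, 2)), -4, Mul(2, Mul(4, 2), -1))))), 2) = Pow(Add(-164, Mul(4, Add(0, Add(2, Mul(4, 8), -4, Mul(2, 8, -1))))), 2) = Pow(Add(-164, Mul(4, Add(0, Add(2, 32, -4, -16)))), 2) = Pow(Add(-164, Mul(4, Add(0, 14))), 2) = Pow(Add(-164, Mul(4, 14)), 2) = Pow(Add(-164, 56), 2) = Pow(-108, 2) = 11664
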